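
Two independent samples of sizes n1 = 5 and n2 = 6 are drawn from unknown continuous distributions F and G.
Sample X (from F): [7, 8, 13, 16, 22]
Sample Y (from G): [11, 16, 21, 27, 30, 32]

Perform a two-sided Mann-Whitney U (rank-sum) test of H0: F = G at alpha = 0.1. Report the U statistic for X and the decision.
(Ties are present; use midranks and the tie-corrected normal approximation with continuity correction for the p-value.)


Step 1: Combine and sort all 11 observations; assign midranks.
sorted (value, group): (7,X), (8,X), (11,Y), (13,X), (16,X), (16,Y), (21,Y), (22,X), (27,Y), (30,Y), (32,Y)
ranks: 7->1, 8->2, 11->3, 13->4, 16->5.5, 16->5.5, 21->7, 22->8, 27->9, 30->10, 32->11
Step 2: Rank sum for X: R1 = 1 + 2 + 4 + 5.5 + 8 = 20.5.
Step 3: U_X = R1 - n1(n1+1)/2 = 20.5 - 5*6/2 = 20.5 - 15 = 5.5.
       U_Y = n1*n2 - U_X = 30 - 5.5 = 24.5.
Step 4: Ties are present, so use the tie-corrected normal approximation (with continuity correction) for the p-value.
Step 5: p-value = 0.099576; compare to alpha = 0.1. reject H0.

U_X = 5.5, p = 0.099576, reject H0 at alpha = 0.1.


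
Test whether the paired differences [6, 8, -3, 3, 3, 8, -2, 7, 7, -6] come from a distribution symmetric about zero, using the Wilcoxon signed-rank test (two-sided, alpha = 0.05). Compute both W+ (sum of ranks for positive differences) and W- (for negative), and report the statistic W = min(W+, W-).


Step 1: Drop any zero differences (none here) and take |d_i|.
|d| = [6, 8, 3, 3, 3, 8, 2, 7, 7, 6]
Step 2: Midrank |d_i| (ties get averaged ranks).
ranks: |6|->5.5, |8|->9.5, |3|->3, |3|->3, |3|->3, |8|->9.5, |2|->1, |7|->7.5, |7|->7.5, |6|->5.5
Step 3: Attach original signs; sum ranks with positive sign and with negative sign.
W+ = 5.5 + 9.5 + 3 + 3 + 9.5 + 7.5 + 7.5 = 45.5
W- = 3 + 1 + 5.5 = 9.5
(Check: W+ + W- = 55 should equal n(n+1)/2 = 55.)
Step 4: Test statistic W = min(W+, W-) = 9.5.
Step 5: Ties in |d|, so use the tie-corrected normal approximation.
        E[W] = n(n+1)/4 = 10*11/4 = 27.5.
        Tie groups: |d|=3 (t=3), |d|=6 (t=2), |d|=7 (t=2), |d|=8 (t=2); sum(t^3 - t) = 42.
        Var[W] = n(n+1)(2n+1)/24 - sum(t^3-t)/48 = 2310/24 - 42/48 = 95.375.
        z = (W - E[W]) / sqrt(Var[W]) = (9.5 - 27.5) / 9.7660 = -1.8431.
        Two-sided p = 2*Phi(z) = 0.065310.
Step 6: alpha = 0.05. fail to reject H0.

W+ = 45.5, W- = 9.5, W = min = 9.5, p = 0.065310, fail to reject H0.


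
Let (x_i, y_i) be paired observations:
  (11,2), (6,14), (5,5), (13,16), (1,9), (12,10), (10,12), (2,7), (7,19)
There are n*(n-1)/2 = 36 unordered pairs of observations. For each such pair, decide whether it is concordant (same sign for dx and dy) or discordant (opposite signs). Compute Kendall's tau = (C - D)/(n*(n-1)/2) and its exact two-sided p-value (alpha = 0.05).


Step 1: Enumerate the 36 unordered pairs (i,j) with i<j and classify each by sign(x_j-x_i) * sign(y_j-y_i).
  (1,2):dx=-5,dy=+12->D; (1,3):dx=-6,dy=+3->D; (1,4):dx=+2,dy=+14->C; (1,5):dx=-10,dy=+7->D
  (1,6):dx=+1,dy=+8->C; (1,7):dx=-1,dy=+10->D; (1,8):dx=-9,dy=+5->D; (1,9):dx=-4,dy=+17->D
  (2,3):dx=-1,dy=-9->C; (2,4):dx=+7,dy=+2->C; (2,5):dx=-5,dy=-5->C; (2,6):dx=+6,dy=-4->D
  (2,7):dx=+4,dy=-2->D; (2,8):dx=-4,dy=-7->C; (2,9):dx=+1,dy=+5->C; (3,4):dx=+8,dy=+11->C
  (3,5):dx=-4,dy=+4->D; (3,6):dx=+7,dy=+5->C; (3,7):dx=+5,dy=+7->C; (3,8):dx=-3,dy=+2->D
  (3,9):dx=+2,dy=+14->C; (4,5):dx=-12,dy=-7->C; (4,6):dx=-1,dy=-6->C; (4,7):dx=-3,dy=-4->C
  (4,8):dx=-11,dy=-9->C; (4,9):dx=-6,dy=+3->D; (5,6):dx=+11,dy=+1->C; (5,7):dx=+9,dy=+3->C
  (5,8):dx=+1,dy=-2->D; (5,9):dx=+6,dy=+10->C; (6,7):dx=-2,dy=+2->D; (6,8):dx=-10,dy=-3->C
  (6,9):dx=-5,dy=+9->D; (7,8):dx=-8,dy=-5->C; (7,9):dx=-3,dy=+7->D; (8,9):dx=+5,dy=+12->C
Step 2: C = 21, D = 15, total pairs = 36.
Step 3: tau = (C - D)/(n(n-1)/2) = (21 - 15)/36 = 0.166667.
Step 4: Exact two-sided p-value (enumerate n! = 362880 permutations of y under H0): p = 0.612202.
Step 5: alpha = 0.05. fail to reject H0.

tau_b = 0.1667 (C=21, D=15), p = 0.612202, fail to reject H0.


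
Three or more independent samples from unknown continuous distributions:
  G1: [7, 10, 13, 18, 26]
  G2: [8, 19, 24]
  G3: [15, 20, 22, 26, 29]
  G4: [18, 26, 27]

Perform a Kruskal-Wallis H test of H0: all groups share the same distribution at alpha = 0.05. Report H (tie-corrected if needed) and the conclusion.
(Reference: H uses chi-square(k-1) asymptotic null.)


Step 1: Combine all N = 16 observations and assign midranks.
sorted (value, group, rank): (7,G1,1), (8,G2,2), (10,G1,3), (13,G1,4), (15,G3,5), (18,G1,6.5), (18,G4,6.5), (19,G2,8), (20,G3,9), (22,G3,10), (24,G2,11), (26,G1,13), (26,G3,13), (26,G4,13), (27,G4,15), (29,G3,16)
Step 2: Sum ranks within each group.
R_1 = 27.5 (n_1 = 5)
R_2 = 21 (n_2 = 3)
R_3 = 53 (n_3 = 5)
R_4 = 34.5 (n_4 = 3)
Step 3: H = 12/(N(N+1)) * sum(R_i^2/n_i) - 3(N+1)
     = 12/(16*17) * (27.5^2/5 + 21^2/3 + 53^2/5 + 34.5^2/3) - 3*17
     = 0.044118 * 1256.8 - 51
     = 4.447059.
Step 4: Ties present; correction factor C = 1 - 30/(16^3 - 16) = 0.992647. Corrected H = 4.447059 / 0.992647 = 4.480000.
Step 5: Under H0, H ~ chi^2(3); p-value = 0.214081.
Step 6: alpha = 0.05. fail to reject H0.

H = 4.4800, df = 3, p = 0.214081, fail to reject H0.


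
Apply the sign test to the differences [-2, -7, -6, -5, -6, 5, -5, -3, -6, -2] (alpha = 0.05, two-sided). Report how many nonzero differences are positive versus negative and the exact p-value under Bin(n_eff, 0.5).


Step 1: Discard zero differences. Original n = 10; n_eff = number of nonzero differences = 10.
Nonzero differences (with sign): -2, -7, -6, -5, -6, +5, -5, -3, -6, -2
Step 2: Count signs: positive = 1, negative = 9.
Step 3: Under H0: P(positive) = 0.5, so the number of positives S ~ Bin(10, 0.5).
Step 4: Two-sided exact p-value = sum of Bin(10,0.5) probabilities at or below the observed probability = 0.021484.
Step 5: alpha = 0.05. reject H0.

n_eff = 10, pos = 1, neg = 9, p = 0.021484, reject H0.


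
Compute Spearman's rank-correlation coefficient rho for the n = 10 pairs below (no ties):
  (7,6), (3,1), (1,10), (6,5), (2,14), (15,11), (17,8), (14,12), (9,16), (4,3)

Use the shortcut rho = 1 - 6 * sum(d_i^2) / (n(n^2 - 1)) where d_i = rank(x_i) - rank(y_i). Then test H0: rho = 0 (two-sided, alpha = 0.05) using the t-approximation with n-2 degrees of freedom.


Step 1: Rank x and y separately (midranks; no ties here).
rank(x): 7->6, 3->3, 1->1, 6->5, 2->2, 15->9, 17->10, 14->8, 9->7, 4->4
rank(y): 6->4, 1->1, 10->6, 5->3, 14->9, 11->7, 8->5, 12->8, 16->10, 3->2
Step 2: d_i = R_x(i) - R_y(i); compute d_i^2.
  (6-4)^2=4, (3-1)^2=4, (1-6)^2=25, (5-3)^2=4, (2-9)^2=49, (9-7)^2=4, (10-5)^2=25, (8-8)^2=0, (7-10)^2=9, (4-2)^2=4
sum(d^2) = 128.
Step 3: rho = 1 - 6*128 / (10*(10^2 - 1)) = 1 - 768/990 = 0.224242.
Step 4: Under H0, t = rho * sqrt((n-2)/(1-rho^2)) = 0.6508 ~ t(8).
Step 5: Two-sided p-value from the t-distribution with 8 df = 0.533401.
Step 6: alpha = 0.05. fail to reject H0.

rho = 0.2242, p = 0.533401, fail to reject H0 at alpha = 0.05.


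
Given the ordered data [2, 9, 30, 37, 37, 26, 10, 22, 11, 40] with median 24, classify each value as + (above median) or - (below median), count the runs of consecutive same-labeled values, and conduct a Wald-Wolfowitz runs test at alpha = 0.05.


Step 1: Compute median = 24; label A = above, B = below.
Labels in order: BBAAAABBBA  (n_A = 5, n_B = 5)
Step 2: Count runs R = 4.
Step 3: Under H0 (random ordering), E[R] = 2*n_A*n_B/(n_A+n_B) + 1 = 2*5*5/10 + 1 = 6.0000.
        Var[R] = 2*n_A*n_B*(2*n_A*n_B - n_A - n_B) / ((n_A+n_B)^2 * (n_A+n_B-1)) = 2000/900 = 2.2222.
        SD[R] = 1.4907.
Step 4: Continuity-corrected z = (R + 0.5 - E[R]) / SD[R] = (4 + 0.5 - 6.0000) / 1.4907 = -1.0062.
Step 5: Two-sided p-value via normal approximation = 2*(1 - Phi(|z|)) = 0.314305.
Step 6: alpha = 0.05. fail to reject H0.

R = 4, z = -1.0062, p = 0.314305, fail to reject H0.


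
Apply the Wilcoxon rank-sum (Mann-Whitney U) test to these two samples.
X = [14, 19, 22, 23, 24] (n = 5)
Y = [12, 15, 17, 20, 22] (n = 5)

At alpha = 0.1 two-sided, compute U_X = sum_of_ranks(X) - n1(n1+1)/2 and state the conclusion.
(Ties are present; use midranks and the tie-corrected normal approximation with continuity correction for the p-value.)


Step 1: Combine and sort all 10 observations; assign midranks.
sorted (value, group): (12,Y), (14,X), (15,Y), (17,Y), (19,X), (20,Y), (22,X), (22,Y), (23,X), (24,X)
ranks: 12->1, 14->2, 15->3, 17->4, 19->5, 20->6, 22->7.5, 22->7.5, 23->9, 24->10
Step 2: Rank sum for X: R1 = 2 + 5 + 7.5 + 9 + 10 = 33.5.
Step 3: U_X = R1 - n1(n1+1)/2 = 33.5 - 5*6/2 = 33.5 - 15 = 18.5.
       U_Y = n1*n2 - U_X = 25 - 18.5 = 6.5.
Step 4: Ties are present, so use the tie-corrected normal approximation (with continuity correction) for the p-value.
Step 5: p-value = 0.249153; compare to alpha = 0.1. fail to reject H0.

U_X = 18.5, p = 0.249153, fail to reject H0 at alpha = 0.1.


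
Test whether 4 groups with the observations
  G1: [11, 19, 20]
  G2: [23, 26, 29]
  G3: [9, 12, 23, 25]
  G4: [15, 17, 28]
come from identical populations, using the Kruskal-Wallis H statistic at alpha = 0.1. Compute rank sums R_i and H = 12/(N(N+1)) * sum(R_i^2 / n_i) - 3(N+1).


Step 1: Combine all N = 13 observations and assign midranks.
sorted (value, group, rank): (9,G3,1), (11,G1,2), (12,G3,3), (15,G4,4), (17,G4,5), (19,G1,6), (20,G1,7), (23,G2,8.5), (23,G3,8.5), (25,G3,10), (26,G2,11), (28,G4,12), (29,G2,13)
Step 2: Sum ranks within each group.
R_1 = 15 (n_1 = 3)
R_2 = 32.5 (n_2 = 3)
R_3 = 22.5 (n_3 = 4)
R_4 = 21 (n_4 = 3)
Step 3: H = 12/(N(N+1)) * sum(R_i^2/n_i) - 3(N+1)
     = 12/(13*14) * (15^2/3 + 32.5^2/3 + 22.5^2/4 + 21^2/3) - 3*14
     = 0.065934 * 700.646 - 42
     = 4.196429.
Step 4: Ties present; correction factor C = 1 - 6/(13^3 - 13) = 0.997253. Corrected H = 4.196429 / 0.997253 = 4.207989.
Step 5: Under H0, H ~ chi^2(3); p-value = 0.239863.
Step 6: alpha = 0.1. fail to reject H0.

H = 4.2080, df = 3, p = 0.239863, fail to reject H0.


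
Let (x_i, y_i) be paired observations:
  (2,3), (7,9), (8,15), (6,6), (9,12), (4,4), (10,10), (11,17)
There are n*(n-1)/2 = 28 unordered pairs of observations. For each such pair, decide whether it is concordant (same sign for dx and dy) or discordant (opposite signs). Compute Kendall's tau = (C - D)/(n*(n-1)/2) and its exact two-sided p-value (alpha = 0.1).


Step 1: Enumerate the 28 unordered pairs (i,j) with i<j and classify each by sign(x_j-x_i) * sign(y_j-y_i).
  (1,2):dx=+5,dy=+6->C; (1,3):dx=+6,dy=+12->C; (1,4):dx=+4,dy=+3->C; (1,5):dx=+7,dy=+9->C
  (1,6):dx=+2,dy=+1->C; (1,7):dx=+8,dy=+7->C; (1,8):dx=+9,dy=+14->C; (2,3):dx=+1,dy=+6->C
  (2,4):dx=-1,dy=-3->C; (2,5):dx=+2,dy=+3->C; (2,6):dx=-3,dy=-5->C; (2,7):dx=+3,dy=+1->C
  (2,8):dx=+4,dy=+8->C; (3,4):dx=-2,dy=-9->C; (3,5):dx=+1,dy=-3->D; (3,6):dx=-4,dy=-11->C
  (3,7):dx=+2,dy=-5->D; (3,8):dx=+3,dy=+2->C; (4,5):dx=+3,dy=+6->C; (4,6):dx=-2,dy=-2->C
  (4,7):dx=+4,dy=+4->C; (4,8):dx=+5,dy=+11->C; (5,6):dx=-5,dy=-8->C; (5,7):dx=+1,dy=-2->D
  (5,8):dx=+2,dy=+5->C; (6,7):dx=+6,dy=+6->C; (6,8):dx=+7,dy=+13->C; (7,8):dx=+1,dy=+7->C
Step 2: C = 25, D = 3, total pairs = 28.
Step 3: tau = (C - D)/(n(n-1)/2) = (25 - 3)/28 = 0.785714.
Step 4: Exact two-sided p-value (enumerate n! = 40320 permutations of y under H0): p = 0.005506.
Step 5: alpha = 0.1. reject H0.

tau_b = 0.7857 (C=25, D=3), p = 0.005506, reject H0.


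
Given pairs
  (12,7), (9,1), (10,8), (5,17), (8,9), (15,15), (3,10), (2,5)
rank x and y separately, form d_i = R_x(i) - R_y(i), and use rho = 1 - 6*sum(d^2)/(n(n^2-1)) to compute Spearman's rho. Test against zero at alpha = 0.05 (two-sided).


Step 1: Rank x and y separately (midranks; no ties here).
rank(x): 12->7, 9->5, 10->6, 5->3, 8->4, 15->8, 3->2, 2->1
rank(y): 7->3, 1->1, 8->4, 17->8, 9->5, 15->7, 10->6, 5->2
Step 2: d_i = R_x(i) - R_y(i); compute d_i^2.
  (7-3)^2=16, (5-1)^2=16, (6-4)^2=4, (3-8)^2=25, (4-5)^2=1, (8-7)^2=1, (2-6)^2=16, (1-2)^2=1
sum(d^2) = 80.
Step 3: rho = 1 - 6*80 / (8*(8^2 - 1)) = 1 - 480/504 = 0.047619.
Step 4: Under H0, t = rho * sqrt((n-2)/(1-rho^2)) = 0.1168 ~ t(6).
Step 5: Two-sided p-value from the t-distribution with 6 df = 0.910849.
Step 6: alpha = 0.05. fail to reject H0.

rho = 0.0476, p = 0.910849, fail to reject H0 at alpha = 0.05.


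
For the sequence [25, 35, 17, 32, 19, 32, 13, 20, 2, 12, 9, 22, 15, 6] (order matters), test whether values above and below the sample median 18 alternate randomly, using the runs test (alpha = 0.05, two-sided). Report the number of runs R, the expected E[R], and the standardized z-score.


Step 1: Compute median = 18; label A = above, B = below.
Labels in order: AABAAABABBBABB  (n_A = 7, n_B = 7)
Step 2: Count runs R = 8.
Step 3: Under H0 (random ordering), E[R] = 2*n_A*n_B/(n_A+n_B) + 1 = 2*7*7/14 + 1 = 8.0000.
        Var[R] = 2*n_A*n_B*(2*n_A*n_B - n_A - n_B) / ((n_A+n_B)^2 * (n_A+n_B-1)) = 8232/2548 = 3.2308.
        SD[R] = 1.7974.
Step 4: R = E[R], so z = 0 with no continuity correction.
Step 5: Two-sided p-value via normal approximation = 2*(1 - Phi(|z|)) = 1.000000.
Step 6: alpha = 0.05. fail to reject H0.

R = 8, z = 0.0000, p = 1.000000, fail to reject H0.


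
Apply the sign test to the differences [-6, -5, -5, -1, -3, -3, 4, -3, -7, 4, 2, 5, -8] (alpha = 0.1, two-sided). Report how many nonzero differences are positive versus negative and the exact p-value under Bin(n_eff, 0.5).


Step 1: Discard zero differences. Original n = 13; n_eff = number of nonzero differences = 13.
Nonzero differences (with sign): -6, -5, -5, -1, -3, -3, +4, -3, -7, +4, +2, +5, -8
Step 2: Count signs: positive = 4, negative = 9.
Step 3: Under H0: P(positive) = 0.5, so the number of positives S ~ Bin(13, 0.5).
Step 4: Two-sided exact p-value = sum of Bin(13,0.5) probabilities at or below the observed probability = 0.266846.
Step 5: alpha = 0.1. fail to reject H0.

n_eff = 13, pos = 4, neg = 9, p = 0.266846, fail to reject H0.


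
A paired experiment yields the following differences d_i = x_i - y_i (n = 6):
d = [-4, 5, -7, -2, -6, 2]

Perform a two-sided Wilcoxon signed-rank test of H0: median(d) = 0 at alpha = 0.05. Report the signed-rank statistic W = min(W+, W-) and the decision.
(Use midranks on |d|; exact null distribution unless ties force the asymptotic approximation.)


Step 1: Drop any zero differences (none here) and take |d_i|.
|d| = [4, 5, 7, 2, 6, 2]
Step 2: Midrank |d_i| (ties get averaged ranks).
ranks: |4|->3, |5|->4, |7|->6, |2|->1.5, |6|->5, |2|->1.5
Step 3: Attach original signs; sum ranks with positive sign and with negative sign.
W+ = 4 + 1.5 = 5.5
W- = 3 + 6 + 1.5 + 5 = 15.5
(Check: W+ + W- = 21 should equal n(n+1)/2 = 21.)
Step 4: Test statistic W = min(W+, W-) = 5.5.
Step 5: Ties in |d|, so use the tie-corrected normal approximation.
        E[W] = n(n+1)/4 = 6*7/4 = 10.5.
        Tie groups: |d|=2 (t=2); sum(t^3 - t) = 6.
        Var[W] = n(n+1)(2n+1)/24 - sum(t^3-t)/48 = 546/24 - 6/48 = 22.625.
        z = (W - E[W]) / sqrt(Var[W]) = (5.5 - 10.5) / 4.7566 = -1.0512.
        Two-sided p = 2*Phi(z) = 0.293177.
Step 6: alpha = 0.05. fail to reject H0.

W+ = 5.5, W- = 15.5, W = min = 5.5, p = 0.293177, fail to reject H0.


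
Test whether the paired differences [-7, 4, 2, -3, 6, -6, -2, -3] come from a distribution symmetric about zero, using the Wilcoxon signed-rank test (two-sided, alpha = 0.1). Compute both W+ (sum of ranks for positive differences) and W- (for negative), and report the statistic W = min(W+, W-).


Step 1: Drop any zero differences (none here) and take |d_i|.
|d| = [7, 4, 2, 3, 6, 6, 2, 3]
Step 2: Midrank |d_i| (ties get averaged ranks).
ranks: |7|->8, |4|->5, |2|->1.5, |3|->3.5, |6|->6.5, |6|->6.5, |2|->1.5, |3|->3.5
Step 3: Attach original signs; sum ranks with positive sign and with negative sign.
W+ = 5 + 1.5 + 6.5 = 13
W- = 8 + 3.5 + 6.5 + 1.5 + 3.5 = 23
(Check: W+ + W- = 36 should equal n(n+1)/2 = 36.)
Step 4: Test statistic W = min(W+, W-) = 13.
Step 5: Ties in |d|, so use the tie-corrected normal approximation.
        E[W] = n(n+1)/4 = 8*9/4 = 18.
        Tie groups: |d|=2 (t=2), |d|=3 (t=2), |d|=6 (t=2); sum(t^3 - t) = 18.
        Var[W] = n(n+1)(2n+1)/24 - sum(t^3-t)/48 = 1224/24 - 18/48 = 50.625.
        z = (W - E[W]) / sqrt(Var[W]) = (13 - 18) / 7.1151 = -0.7027.
        Two-sided p = 2*Phi(z) = 0.482225.
Step 6: alpha = 0.1. fail to reject H0.

W+ = 13, W- = 23, W = min = 13, p = 0.482225, fail to reject H0.


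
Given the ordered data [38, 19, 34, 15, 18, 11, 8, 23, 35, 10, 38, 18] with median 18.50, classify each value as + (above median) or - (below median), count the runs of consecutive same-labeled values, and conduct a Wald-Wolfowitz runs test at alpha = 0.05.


Step 1: Compute median = 18.50; label A = above, B = below.
Labels in order: AAABBBBAABAB  (n_A = 6, n_B = 6)
Step 2: Count runs R = 6.
Step 3: Under H0 (random ordering), E[R] = 2*n_A*n_B/(n_A+n_B) + 1 = 2*6*6/12 + 1 = 7.0000.
        Var[R] = 2*n_A*n_B*(2*n_A*n_B - n_A - n_B) / ((n_A+n_B)^2 * (n_A+n_B-1)) = 4320/1584 = 2.7273.
        SD[R] = 1.6514.
Step 4: Continuity-corrected z = (R + 0.5 - E[R]) / SD[R] = (6 + 0.5 - 7.0000) / 1.6514 = -0.3028.
Step 5: Two-sided p-value via normal approximation = 2*(1 - Phi(|z|)) = 0.762069.
Step 6: alpha = 0.05. fail to reject H0.

R = 6, z = -0.3028, p = 0.762069, fail to reject H0.


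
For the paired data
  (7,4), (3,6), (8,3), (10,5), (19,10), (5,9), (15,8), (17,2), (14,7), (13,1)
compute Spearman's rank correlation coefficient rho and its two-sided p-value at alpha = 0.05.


Step 1: Rank x and y separately (midranks; no ties here).
rank(x): 7->3, 3->1, 8->4, 10->5, 19->10, 5->2, 15->8, 17->9, 14->7, 13->6
rank(y): 4->4, 6->6, 3->3, 5->5, 10->10, 9->9, 8->8, 2->2, 7->7, 1->1
Step 2: d_i = R_x(i) - R_y(i); compute d_i^2.
  (3-4)^2=1, (1-6)^2=25, (4-3)^2=1, (5-5)^2=0, (10-10)^2=0, (2-9)^2=49, (8-8)^2=0, (9-2)^2=49, (7-7)^2=0, (6-1)^2=25
sum(d^2) = 150.
Step 3: rho = 1 - 6*150 / (10*(10^2 - 1)) = 1 - 900/990 = 0.090909.
Step 4: Under H0, t = rho * sqrt((n-2)/(1-rho^2)) = 0.2582 ~ t(8).
Step 5: Two-sided p-value from the t-distribution with 8 df = 0.802772.
Step 6: alpha = 0.05. fail to reject H0.

rho = 0.0909, p = 0.802772, fail to reject H0 at alpha = 0.05.


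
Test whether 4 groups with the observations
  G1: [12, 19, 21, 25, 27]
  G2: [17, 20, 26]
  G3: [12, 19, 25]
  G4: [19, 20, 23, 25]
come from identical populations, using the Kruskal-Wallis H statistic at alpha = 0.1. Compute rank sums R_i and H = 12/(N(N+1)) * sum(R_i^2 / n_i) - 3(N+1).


Step 1: Combine all N = 15 observations and assign midranks.
sorted (value, group, rank): (12,G1,1.5), (12,G3,1.5), (17,G2,3), (19,G1,5), (19,G3,5), (19,G4,5), (20,G2,7.5), (20,G4,7.5), (21,G1,9), (23,G4,10), (25,G1,12), (25,G3,12), (25,G4,12), (26,G2,14), (27,G1,15)
Step 2: Sum ranks within each group.
R_1 = 42.5 (n_1 = 5)
R_2 = 24.5 (n_2 = 3)
R_3 = 18.5 (n_3 = 3)
R_4 = 34.5 (n_4 = 4)
Step 3: H = 12/(N(N+1)) * sum(R_i^2/n_i) - 3(N+1)
     = 12/(15*16) * (42.5^2/5 + 24.5^2/3 + 18.5^2/3 + 34.5^2/4) - 3*16
     = 0.050000 * 972.979 - 48
     = 0.648958.
Step 4: Ties present; correction factor C = 1 - 60/(15^3 - 15) = 0.982143. Corrected H = 0.648958 / 0.982143 = 0.660758.
Step 5: Under H0, H ~ chi^2(3); p-value = 0.882393.
Step 6: alpha = 0.1. fail to reject H0.

H = 0.6608, df = 3, p = 0.882393, fail to reject H0.


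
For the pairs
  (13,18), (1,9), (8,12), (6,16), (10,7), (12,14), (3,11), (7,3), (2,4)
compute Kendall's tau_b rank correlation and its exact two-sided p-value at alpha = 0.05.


Step 1: Enumerate the 36 unordered pairs (i,j) with i<j and classify each by sign(x_j-x_i) * sign(y_j-y_i).
  (1,2):dx=-12,dy=-9->C; (1,3):dx=-5,dy=-6->C; (1,4):dx=-7,dy=-2->C; (1,5):dx=-3,dy=-11->C
  (1,6):dx=-1,dy=-4->C; (1,7):dx=-10,dy=-7->C; (1,8):dx=-6,dy=-15->C; (1,9):dx=-11,dy=-14->C
  (2,3):dx=+7,dy=+3->C; (2,4):dx=+5,dy=+7->C; (2,5):dx=+9,dy=-2->D; (2,6):dx=+11,dy=+5->C
  (2,7):dx=+2,dy=+2->C; (2,8):dx=+6,dy=-6->D; (2,9):dx=+1,dy=-5->D; (3,4):dx=-2,dy=+4->D
  (3,5):dx=+2,dy=-5->D; (3,6):dx=+4,dy=+2->C; (3,7):dx=-5,dy=-1->C; (3,8):dx=-1,dy=-9->C
  (3,9):dx=-6,dy=-8->C; (4,5):dx=+4,dy=-9->D; (4,6):dx=+6,dy=-2->D; (4,7):dx=-3,dy=-5->C
  (4,8):dx=+1,dy=-13->D; (4,9):dx=-4,dy=-12->C; (5,6):dx=+2,dy=+7->C; (5,7):dx=-7,dy=+4->D
  (5,8):dx=-3,dy=-4->C; (5,9):dx=-8,dy=-3->C; (6,7):dx=-9,dy=-3->C; (6,8):dx=-5,dy=-11->C
  (6,9):dx=-10,dy=-10->C; (7,8):dx=+4,dy=-8->D; (7,9):dx=-1,dy=-7->C; (8,9):dx=-5,dy=+1->D
Step 2: C = 25, D = 11, total pairs = 36.
Step 3: tau = (C - D)/(n(n-1)/2) = (25 - 11)/36 = 0.388889.
Step 4: Exact two-sided p-value (enumerate n! = 362880 permutations of y under H0): p = 0.180181.
Step 5: alpha = 0.05. fail to reject H0.

tau_b = 0.3889 (C=25, D=11), p = 0.180181, fail to reject H0.


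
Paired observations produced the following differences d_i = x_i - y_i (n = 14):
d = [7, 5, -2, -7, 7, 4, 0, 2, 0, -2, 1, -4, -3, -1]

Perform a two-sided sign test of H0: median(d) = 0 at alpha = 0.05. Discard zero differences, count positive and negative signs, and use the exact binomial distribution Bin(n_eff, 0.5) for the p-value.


Step 1: Discard zero differences. Original n = 14; n_eff = number of nonzero differences = 12.
Nonzero differences (with sign): +7, +5, -2, -7, +7, +4, +2, -2, +1, -4, -3, -1
Step 2: Count signs: positive = 6, negative = 6.
Step 3: Under H0: P(positive) = 0.5, so the number of positives S ~ Bin(12, 0.5).
Step 4: Two-sided exact p-value = sum of Bin(12,0.5) probabilities at or below the observed probability = 1.000000.
Step 5: alpha = 0.05. fail to reject H0.

n_eff = 12, pos = 6, neg = 6, p = 1.000000, fail to reject H0.


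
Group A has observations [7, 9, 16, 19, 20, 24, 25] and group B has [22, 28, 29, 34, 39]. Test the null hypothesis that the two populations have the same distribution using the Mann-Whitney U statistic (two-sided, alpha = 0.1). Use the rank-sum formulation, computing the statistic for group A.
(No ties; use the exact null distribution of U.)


Step 1: Combine and sort all 12 observations; assign midranks.
sorted (value, group): (7,X), (9,X), (16,X), (19,X), (20,X), (22,Y), (24,X), (25,X), (28,Y), (29,Y), (34,Y), (39,Y)
ranks: 7->1, 9->2, 16->3, 19->4, 20->5, 22->6, 24->7, 25->8, 28->9, 29->10, 34->11, 39->12
Step 2: Rank sum for X: R1 = 1 + 2 + 3 + 4 + 5 + 7 + 8 = 30.
Step 3: U_X = R1 - n1(n1+1)/2 = 30 - 7*8/2 = 30 - 28 = 2.
       U_Y = n1*n2 - U_X = 35 - 2 = 33.
Step 4: No ties, so the exact null distribution of U (based on enumerating the C(12,7) = 792 equally likely rank assignments) gives the two-sided p-value.
Step 5: p-value = 0.010101; compare to alpha = 0.1. reject H0.

U_X = 2, p = 0.010101, reject H0 at alpha = 0.1.


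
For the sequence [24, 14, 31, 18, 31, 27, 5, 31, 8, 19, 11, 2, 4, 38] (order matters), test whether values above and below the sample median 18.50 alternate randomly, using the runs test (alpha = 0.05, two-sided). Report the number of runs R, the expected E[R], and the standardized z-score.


Step 1: Compute median = 18.50; label A = above, B = below.
Labels in order: ABABAABABABBBA  (n_A = 7, n_B = 7)
Step 2: Count runs R = 11.
Step 3: Under H0 (random ordering), E[R] = 2*n_A*n_B/(n_A+n_B) + 1 = 2*7*7/14 + 1 = 8.0000.
        Var[R] = 2*n_A*n_B*(2*n_A*n_B - n_A - n_B) / ((n_A+n_B)^2 * (n_A+n_B-1)) = 8232/2548 = 3.2308.
        SD[R] = 1.7974.
Step 4: Continuity-corrected z = (R - 0.5 - E[R]) / SD[R] = (11 - 0.5 - 8.0000) / 1.7974 = 1.3909.
Step 5: Two-sided p-value via normal approximation = 2*(1 - Phi(|z|)) = 0.164264.
Step 6: alpha = 0.05. fail to reject H0.

R = 11, z = 1.3909, p = 0.164264, fail to reject H0.


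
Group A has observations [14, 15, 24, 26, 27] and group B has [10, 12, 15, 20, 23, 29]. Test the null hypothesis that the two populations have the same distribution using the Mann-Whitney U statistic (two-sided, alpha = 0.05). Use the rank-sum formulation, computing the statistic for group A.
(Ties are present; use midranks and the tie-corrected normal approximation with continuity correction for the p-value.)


Step 1: Combine and sort all 11 observations; assign midranks.
sorted (value, group): (10,Y), (12,Y), (14,X), (15,X), (15,Y), (20,Y), (23,Y), (24,X), (26,X), (27,X), (29,Y)
ranks: 10->1, 12->2, 14->3, 15->4.5, 15->4.5, 20->6, 23->7, 24->8, 26->9, 27->10, 29->11
Step 2: Rank sum for X: R1 = 3 + 4.5 + 8 + 9 + 10 = 34.5.
Step 3: U_X = R1 - n1(n1+1)/2 = 34.5 - 5*6/2 = 34.5 - 15 = 19.5.
       U_Y = n1*n2 - U_X = 30 - 19.5 = 10.5.
Step 4: Ties are present, so use the tie-corrected normal approximation (with continuity correction) for the p-value.
Step 5: p-value = 0.464192; compare to alpha = 0.05. fail to reject H0.

U_X = 19.5, p = 0.464192, fail to reject H0 at alpha = 0.05.


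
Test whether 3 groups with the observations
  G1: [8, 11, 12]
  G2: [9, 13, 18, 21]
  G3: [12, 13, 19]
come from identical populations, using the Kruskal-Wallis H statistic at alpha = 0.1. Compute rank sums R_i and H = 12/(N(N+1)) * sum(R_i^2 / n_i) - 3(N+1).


Step 1: Combine all N = 10 observations and assign midranks.
sorted (value, group, rank): (8,G1,1), (9,G2,2), (11,G1,3), (12,G1,4.5), (12,G3,4.5), (13,G2,6.5), (13,G3,6.5), (18,G2,8), (19,G3,9), (21,G2,10)
Step 2: Sum ranks within each group.
R_1 = 8.5 (n_1 = 3)
R_2 = 26.5 (n_2 = 4)
R_3 = 20 (n_3 = 3)
Step 3: H = 12/(N(N+1)) * sum(R_i^2/n_i) - 3(N+1)
     = 12/(10*11) * (8.5^2/3 + 26.5^2/4 + 20^2/3) - 3*11
     = 0.109091 * 332.979 - 33
     = 3.325000.
Step 4: Ties present; correction factor C = 1 - 12/(10^3 - 10) = 0.987879. Corrected H = 3.325000 / 0.987879 = 3.365798.
Step 5: Under H0, H ~ chi^2(2); p-value = 0.185835.
Step 6: alpha = 0.1. fail to reject H0.

H = 3.3658, df = 2, p = 0.185835, fail to reject H0.


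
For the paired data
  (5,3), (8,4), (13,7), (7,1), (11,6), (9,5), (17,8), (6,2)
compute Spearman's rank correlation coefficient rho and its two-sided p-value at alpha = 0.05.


Step 1: Rank x and y separately (midranks; no ties here).
rank(x): 5->1, 8->4, 13->7, 7->3, 11->6, 9->5, 17->8, 6->2
rank(y): 3->3, 4->4, 7->7, 1->1, 6->6, 5->5, 8->8, 2->2
Step 2: d_i = R_x(i) - R_y(i); compute d_i^2.
  (1-3)^2=4, (4-4)^2=0, (7-7)^2=0, (3-1)^2=4, (6-6)^2=0, (5-5)^2=0, (8-8)^2=0, (2-2)^2=0
sum(d^2) = 8.
Step 3: rho = 1 - 6*8 / (8*(8^2 - 1)) = 1 - 48/504 = 0.904762.
Step 4: Under H0, t = rho * sqrt((n-2)/(1-rho^2)) = 5.2034 ~ t(6).
Step 5: Two-sided p-value from the t-distribution with 6 df = 0.002008.
Step 6: alpha = 0.05. reject H0.

rho = 0.9048, p = 0.002008, reject H0 at alpha = 0.05.


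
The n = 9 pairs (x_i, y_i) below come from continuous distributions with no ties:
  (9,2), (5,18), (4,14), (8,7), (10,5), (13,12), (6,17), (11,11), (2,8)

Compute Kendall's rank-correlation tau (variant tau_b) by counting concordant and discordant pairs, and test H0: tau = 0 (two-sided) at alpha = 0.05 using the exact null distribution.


Step 1: Enumerate the 36 unordered pairs (i,j) with i<j and classify each by sign(x_j-x_i) * sign(y_j-y_i).
  (1,2):dx=-4,dy=+16->D; (1,3):dx=-5,dy=+12->D; (1,4):dx=-1,dy=+5->D; (1,5):dx=+1,dy=+3->C
  (1,6):dx=+4,dy=+10->C; (1,7):dx=-3,dy=+15->D; (1,8):dx=+2,dy=+9->C; (1,9):dx=-7,dy=+6->D
  (2,3):dx=-1,dy=-4->C; (2,4):dx=+3,dy=-11->D; (2,5):dx=+5,dy=-13->D; (2,6):dx=+8,dy=-6->D
  (2,7):dx=+1,dy=-1->D; (2,8):dx=+6,dy=-7->D; (2,9):dx=-3,dy=-10->C; (3,4):dx=+4,dy=-7->D
  (3,5):dx=+6,dy=-9->D; (3,6):dx=+9,dy=-2->D; (3,7):dx=+2,dy=+3->C; (3,8):dx=+7,dy=-3->D
  (3,9):dx=-2,dy=-6->C; (4,5):dx=+2,dy=-2->D; (4,6):dx=+5,dy=+5->C; (4,7):dx=-2,dy=+10->D
  (4,8):dx=+3,dy=+4->C; (4,9):dx=-6,dy=+1->D; (5,6):dx=+3,dy=+7->C; (5,7):dx=-4,dy=+12->D
  (5,8):dx=+1,dy=+6->C; (5,9):dx=-8,dy=+3->D; (6,7):dx=-7,dy=+5->D; (6,8):dx=-2,dy=-1->C
  (6,9):dx=-11,dy=-4->C; (7,8):dx=+5,dy=-6->D; (7,9):dx=-4,dy=-9->C; (8,9):dx=-9,dy=-3->C
Step 2: C = 15, D = 21, total pairs = 36.
Step 3: tau = (C - D)/(n(n-1)/2) = (15 - 21)/36 = -0.166667.
Step 4: Exact two-sided p-value (enumerate n! = 362880 permutations of y under H0): p = 0.612202.
Step 5: alpha = 0.05. fail to reject H0.

tau_b = -0.1667 (C=15, D=21), p = 0.612202, fail to reject H0.


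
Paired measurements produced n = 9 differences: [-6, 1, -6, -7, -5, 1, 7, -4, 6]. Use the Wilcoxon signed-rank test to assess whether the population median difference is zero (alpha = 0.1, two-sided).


Step 1: Drop any zero differences (none here) and take |d_i|.
|d| = [6, 1, 6, 7, 5, 1, 7, 4, 6]
Step 2: Midrank |d_i| (ties get averaged ranks).
ranks: |6|->6, |1|->1.5, |6|->6, |7|->8.5, |5|->4, |1|->1.5, |7|->8.5, |4|->3, |6|->6
Step 3: Attach original signs; sum ranks with positive sign and with negative sign.
W+ = 1.5 + 1.5 + 8.5 + 6 = 17.5
W- = 6 + 6 + 8.5 + 4 + 3 = 27.5
(Check: W+ + W- = 45 should equal n(n+1)/2 = 45.)
Step 4: Test statistic W = min(W+, W-) = 17.5.
Step 5: Ties in |d|, so use the tie-corrected normal approximation.
        E[W] = n(n+1)/4 = 9*10/4 = 22.5.
        Tie groups: |d|=1 (t=2), |d|=6 (t=3), |d|=7 (t=2); sum(t^3 - t) = 36.
        Var[W] = n(n+1)(2n+1)/24 - sum(t^3-t)/48 = 1710/24 - 36/48 = 70.5.
        z = (W - E[W]) / sqrt(Var[W]) = (17.5 - 22.5) / 8.3964 = -0.5955.
        Two-sided p = 2*Phi(z) = 0.551515.
Step 6: alpha = 0.1. fail to reject H0.

W+ = 17.5, W- = 27.5, W = min = 17.5, p = 0.551515, fail to reject H0.


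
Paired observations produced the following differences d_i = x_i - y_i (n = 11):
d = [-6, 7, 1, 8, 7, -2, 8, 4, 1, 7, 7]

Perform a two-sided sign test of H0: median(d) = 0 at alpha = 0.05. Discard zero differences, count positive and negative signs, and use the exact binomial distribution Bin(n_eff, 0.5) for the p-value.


Step 1: Discard zero differences. Original n = 11; n_eff = number of nonzero differences = 11.
Nonzero differences (with sign): -6, +7, +1, +8, +7, -2, +8, +4, +1, +7, +7
Step 2: Count signs: positive = 9, negative = 2.
Step 3: Under H0: P(positive) = 0.5, so the number of positives S ~ Bin(11, 0.5).
Step 4: Two-sided exact p-value = sum of Bin(11,0.5) probabilities at or below the observed probability = 0.065430.
Step 5: alpha = 0.05. fail to reject H0.

n_eff = 11, pos = 9, neg = 2, p = 0.065430, fail to reject H0.


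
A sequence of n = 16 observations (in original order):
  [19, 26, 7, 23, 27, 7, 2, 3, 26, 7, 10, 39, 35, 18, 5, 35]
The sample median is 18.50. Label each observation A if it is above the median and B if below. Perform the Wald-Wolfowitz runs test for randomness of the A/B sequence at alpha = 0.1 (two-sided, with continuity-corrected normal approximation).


Step 1: Compute median = 18.50; label A = above, B = below.
Labels in order: AABAABBBABBAABBA  (n_A = 8, n_B = 8)
Step 2: Count runs R = 9.
Step 3: Under H0 (random ordering), E[R] = 2*n_A*n_B/(n_A+n_B) + 1 = 2*8*8/16 + 1 = 9.0000.
        Var[R] = 2*n_A*n_B*(2*n_A*n_B - n_A - n_B) / ((n_A+n_B)^2 * (n_A+n_B-1)) = 14336/3840 = 3.7333.
        SD[R] = 1.9322.
Step 4: R = E[R], so z = 0 with no continuity correction.
Step 5: Two-sided p-value via normal approximation = 2*(1 - Phi(|z|)) = 1.000000.
Step 6: alpha = 0.1. fail to reject H0.

R = 9, z = 0.0000, p = 1.000000, fail to reject H0.


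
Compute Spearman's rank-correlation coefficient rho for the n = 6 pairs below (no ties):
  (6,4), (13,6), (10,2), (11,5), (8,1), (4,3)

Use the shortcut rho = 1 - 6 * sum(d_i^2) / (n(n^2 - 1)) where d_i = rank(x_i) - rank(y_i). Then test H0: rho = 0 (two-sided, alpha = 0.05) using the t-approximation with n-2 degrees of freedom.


Step 1: Rank x and y separately (midranks; no ties here).
rank(x): 6->2, 13->6, 10->4, 11->5, 8->3, 4->1
rank(y): 4->4, 6->6, 2->2, 5->5, 1->1, 3->3
Step 2: d_i = R_x(i) - R_y(i); compute d_i^2.
  (2-4)^2=4, (6-6)^2=0, (4-2)^2=4, (5-5)^2=0, (3-1)^2=4, (1-3)^2=4
sum(d^2) = 16.
Step 3: rho = 1 - 6*16 / (6*(6^2 - 1)) = 1 - 96/210 = 0.542857.
Step 4: Under H0, t = rho * sqrt((n-2)/(1-rho^2)) = 1.2928 ~ t(4).
Step 5: Two-sided p-value from the t-distribution with 4 df = 0.265703.
Step 6: alpha = 0.05. fail to reject H0.

rho = 0.5429, p = 0.265703, fail to reject H0 at alpha = 0.05.


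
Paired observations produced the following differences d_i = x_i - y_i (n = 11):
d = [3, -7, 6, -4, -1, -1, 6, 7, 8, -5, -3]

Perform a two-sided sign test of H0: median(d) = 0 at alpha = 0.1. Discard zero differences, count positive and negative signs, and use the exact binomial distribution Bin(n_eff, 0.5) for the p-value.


Step 1: Discard zero differences. Original n = 11; n_eff = number of nonzero differences = 11.
Nonzero differences (with sign): +3, -7, +6, -4, -1, -1, +6, +7, +8, -5, -3
Step 2: Count signs: positive = 5, negative = 6.
Step 3: Under H0: P(positive) = 0.5, so the number of positives S ~ Bin(11, 0.5).
Step 4: Two-sided exact p-value = sum of Bin(11,0.5) probabilities at or below the observed probability = 1.000000.
Step 5: alpha = 0.1. fail to reject H0.

n_eff = 11, pos = 5, neg = 6, p = 1.000000, fail to reject H0.


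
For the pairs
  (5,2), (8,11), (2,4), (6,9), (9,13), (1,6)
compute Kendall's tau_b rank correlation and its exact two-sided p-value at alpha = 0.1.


Step 1: Enumerate the 15 unordered pairs (i,j) with i<j and classify each by sign(x_j-x_i) * sign(y_j-y_i).
  (1,2):dx=+3,dy=+9->C; (1,3):dx=-3,dy=+2->D; (1,4):dx=+1,dy=+7->C; (1,5):dx=+4,dy=+11->C
  (1,6):dx=-4,dy=+4->D; (2,3):dx=-6,dy=-7->C; (2,4):dx=-2,dy=-2->C; (2,5):dx=+1,dy=+2->C
  (2,6):dx=-7,dy=-5->C; (3,4):dx=+4,dy=+5->C; (3,5):dx=+7,dy=+9->C; (3,6):dx=-1,dy=+2->D
  (4,5):dx=+3,dy=+4->C; (4,6):dx=-5,dy=-3->C; (5,6):dx=-8,dy=-7->C
Step 2: C = 12, D = 3, total pairs = 15.
Step 3: tau = (C - D)/(n(n-1)/2) = (12 - 3)/15 = 0.600000.
Step 4: Exact two-sided p-value (enumerate n! = 720 permutations of y under H0): p = 0.136111.
Step 5: alpha = 0.1. fail to reject H0.

tau_b = 0.6000 (C=12, D=3), p = 0.136111, fail to reject H0.


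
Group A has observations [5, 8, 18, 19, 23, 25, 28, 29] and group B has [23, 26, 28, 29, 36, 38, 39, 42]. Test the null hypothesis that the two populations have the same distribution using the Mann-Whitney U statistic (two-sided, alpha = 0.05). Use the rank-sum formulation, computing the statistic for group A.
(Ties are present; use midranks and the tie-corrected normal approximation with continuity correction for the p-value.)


Step 1: Combine and sort all 16 observations; assign midranks.
sorted (value, group): (5,X), (8,X), (18,X), (19,X), (23,X), (23,Y), (25,X), (26,Y), (28,X), (28,Y), (29,X), (29,Y), (36,Y), (38,Y), (39,Y), (42,Y)
ranks: 5->1, 8->2, 18->3, 19->4, 23->5.5, 23->5.5, 25->7, 26->8, 28->9.5, 28->9.5, 29->11.5, 29->11.5, 36->13, 38->14, 39->15, 42->16
Step 2: Rank sum for X: R1 = 1 + 2 + 3 + 4 + 5.5 + 7 + 9.5 + 11.5 = 43.5.
Step 3: U_X = R1 - n1(n1+1)/2 = 43.5 - 8*9/2 = 43.5 - 36 = 7.5.
       U_Y = n1*n2 - U_X = 64 - 7.5 = 56.5.
Step 4: Ties are present, so use the tie-corrected normal approximation (with continuity correction) for the p-value.
Step 5: p-value = 0.011534; compare to alpha = 0.05. reject H0.

U_X = 7.5, p = 0.011534, reject H0 at alpha = 0.05.


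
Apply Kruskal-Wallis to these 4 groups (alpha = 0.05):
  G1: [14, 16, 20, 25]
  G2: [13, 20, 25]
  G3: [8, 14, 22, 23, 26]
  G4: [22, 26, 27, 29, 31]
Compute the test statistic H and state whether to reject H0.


Step 1: Combine all N = 17 observations and assign midranks.
sorted (value, group, rank): (8,G3,1), (13,G2,2), (14,G1,3.5), (14,G3,3.5), (16,G1,5), (20,G1,6.5), (20,G2,6.5), (22,G3,8.5), (22,G4,8.5), (23,G3,10), (25,G1,11.5), (25,G2,11.5), (26,G3,13.5), (26,G4,13.5), (27,G4,15), (29,G4,16), (31,G4,17)
Step 2: Sum ranks within each group.
R_1 = 26.5 (n_1 = 4)
R_2 = 20 (n_2 = 3)
R_3 = 36.5 (n_3 = 5)
R_4 = 70 (n_4 = 5)
Step 3: H = 12/(N(N+1)) * sum(R_i^2/n_i) - 3(N+1)
     = 12/(17*18) * (26.5^2/4 + 20^2/3 + 36.5^2/5 + 70^2/5) - 3*18
     = 0.039216 * 1555.35 - 54
     = 6.993954.
Step 4: Ties present; correction factor C = 1 - 30/(17^3 - 17) = 0.993873. Corrected H = 6.993954 / 0.993873 = 7.037074.
Step 5: Under H0, H ~ chi^2(3); p-value = 0.070725.
Step 6: alpha = 0.05. fail to reject H0.

H = 7.0371, df = 3, p = 0.070725, fail to reject H0.


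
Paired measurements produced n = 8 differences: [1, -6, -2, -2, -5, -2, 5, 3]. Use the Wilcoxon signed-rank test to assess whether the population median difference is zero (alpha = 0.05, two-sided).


Step 1: Drop any zero differences (none here) and take |d_i|.
|d| = [1, 6, 2, 2, 5, 2, 5, 3]
Step 2: Midrank |d_i| (ties get averaged ranks).
ranks: |1|->1, |6|->8, |2|->3, |2|->3, |5|->6.5, |2|->3, |5|->6.5, |3|->5
Step 3: Attach original signs; sum ranks with positive sign and with negative sign.
W+ = 1 + 6.5 + 5 = 12.5
W- = 8 + 3 + 3 + 6.5 + 3 = 23.5
(Check: W+ + W- = 36 should equal n(n+1)/2 = 36.)
Step 4: Test statistic W = min(W+, W-) = 12.5.
Step 5: Ties in |d|, so use the tie-corrected normal approximation.
        E[W] = n(n+1)/4 = 8*9/4 = 18.
        Tie groups: |d|=2 (t=3), |d|=5 (t=2); sum(t^3 - t) = 30.
        Var[W] = n(n+1)(2n+1)/24 - sum(t^3-t)/48 = 1224/24 - 30/48 = 50.375.
        z = (W - E[W]) / sqrt(Var[W]) = (12.5 - 18) / 7.0975 = -0.7749.
        Two-sided p = 2*Phi(z) = 0.438389.
Step 6: alpha = 0.05. fail to reject H0.

W+ = 12.5, W- = 23.5, W = min = 12.5, p = 0.438389, fail to reject H0.


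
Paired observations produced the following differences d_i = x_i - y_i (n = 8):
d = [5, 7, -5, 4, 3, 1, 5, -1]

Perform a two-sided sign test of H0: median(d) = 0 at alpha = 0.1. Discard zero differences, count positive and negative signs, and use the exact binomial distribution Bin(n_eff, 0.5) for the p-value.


Step 1: Discard zero differences. Original n = 8; n_eff = number of nonzero differences = 8.
Nonzero differences (with sign): +5, +7, -5, +4, +3, +1, +5, -1
Step 2: Count signs: positive = 6, negative = 2.
Step 3: Under H0: P(positive) = 0.5, so the number of positives S ~ Bin(8, 0.5).
Step 4: Two-sided exact p-value = sum of Bin(8,0.5) probabilities at or below the observed probability = 0.289062.
Step 5: alpha = 0.1. fail to reject H0.

n_eff = 8, pos = 6, neg = 2, p = 0.289062, fail to reject H0.


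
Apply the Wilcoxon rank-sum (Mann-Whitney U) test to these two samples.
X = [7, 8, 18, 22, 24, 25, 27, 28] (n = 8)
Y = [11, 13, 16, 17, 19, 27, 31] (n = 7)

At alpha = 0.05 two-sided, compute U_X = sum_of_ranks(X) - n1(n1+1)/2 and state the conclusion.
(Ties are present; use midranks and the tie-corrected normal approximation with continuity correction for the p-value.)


Step 1: Combine and sort all 15 observations; assign midranks.
sorted (value, group): (7,X), (8,X), (11,Y), (13,Y), (16,Y), (17,Y), (18,X), (19,Y), (22,X), (24,X), (25,X), (27,X), (27,Y), (28,X), (31,Y)
ranks: 7->1, 8->2, 11->3, 13->4, 16->5, 17->6, 18->7, 19->8, 22->9, 24->10, 25->11, 27->12.5, 27->12.5, 28->14, 31->15
Step 2: Rank sum for X: R1 = 1 + 2 + 7 + 9 + 10 + 11 + 12.5 + 14 = 66.5.
Step 3: U_X = R1 - n1(n1+1)/2 = 66.5 - 8*9/2 = 66.5 - 36 = 30.5.
       U_Y = n1*n2 - U_X = 56 - 30.5 = 25.5.
Step 4: Ties are present, so use the tie-corrected normal approximation (with continuity correction) for the p-value.
Step 5: p-value = 0.816801; compare to alpha = 0.05. fail to reject H0.

U_X = 30.5, p = 0.816801, fail to reject H0 at alpha = 0.05.


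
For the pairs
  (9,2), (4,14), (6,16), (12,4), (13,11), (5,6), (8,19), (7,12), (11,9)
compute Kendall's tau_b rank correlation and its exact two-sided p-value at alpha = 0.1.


Step 1: Enumerate the 36 unordered pairs (i,j) with i<j and classify each by sign(x_j-x_i) * sign(y_j-y_i).
  (1,2):dx=-5,dy=+12->D; (1,3):dx=-3,dy=+14->D; (1,4):dx=+3,dy=+2->C; (1,5):dx=+4,dy=+9->C
  (1,6):dx=-4,dy=+4->D; (1,7):dx=-1,dy=+17->D; (1,8):dx=-2,dy=+10->D; (1,9):dx=+2,dy=+7->C
  (2,3):dx=+2,dy=+2->C; (2,4):dx=+8,dy=-10->D; (2,5):dx=+9,dy=-3->D; (2,6):dx=+1,dy=-8->D
  (2,7):dx=+4,dy=+5->C; (2,8):dx=+3,dy=-2->D; (2,9):dx=+7,dy=-5->D; (3,4):dx=+6,dy=-12->D
  (3,5):dx=+7,dy=-5->D; (3,6):dx=-1,dy=-10->C; (3,7):dx=+2,dy=+3->C; (3,8):dx=+1,dy=-4->D
  (3,9):dx=+5,dy=-7->D; (4,5):dx=+1,dy=+7->C; (4,6):dx=-7,dy=+2->D; (4,7):dx=-4,dy=+15->D
  (4,8):dx=-5,dy=+8->D; (4,9):dx=-1,dy=+5->D; (5,6):dx=-8,dy=-5->C; (5,7):dx=-5,dy=+8->D
  (5,8):dx=-6,dy=+1->D; (5,9):dx=-2,dy=-2->C; (6,7):dx=+3,dy=+13->C; (6,8):dx=+2,dy=+6->C
  (6,9):dx=+6,dy=+3->C; (7,8):dx=-1,dy=-7->C; (7,9):dx=+3,dy=-10->D; (8,9):dx=+4,dy=-3->D
Step 2: C = 14, D = 22, total pairs = 36.
Step 3: tau = (C - D)/(n(n-1)/2) = (14 - 22)/36 = -0.222222.
Step 4: Exact two-sided p-value (enumerate n! = 362880 permutations of y under H0): p = 0.476709.
Step 5: alpha = 0.1. fail to reject H0.

tau_b = -0.2222 (C=14, D=22), p = 0.476709, fail to reject H0.


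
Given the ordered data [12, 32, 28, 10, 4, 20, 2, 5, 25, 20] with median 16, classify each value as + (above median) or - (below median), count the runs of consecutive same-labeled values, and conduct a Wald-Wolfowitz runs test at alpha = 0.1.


Step 1: Compute median = 16; label A = above, B = below.
Labels in order: BAABBABBAA  (n_A = 5, n_B = 5)
Step 2: Count runs R = 6.
Step 3: Under H0 (random ordering), E[R] = 2*n_A*n_B/(n_A+n_B) + 1 = 2*5*5/10 + 1 = 6.0000.
        Var[R] = 2*n_A*n_B*(2*n_A*n_B - n_A - n_B) / ((n_A+n_B)^2 * (n_A+n_B-1)) = 2000/900 = 2.2222.
        SD[R] = 1.4907.
Step 4: R = E[R], so z = 0 with no continuity correction.
Step 5: Two-sided p-value via normal approximation = 2*(1 - Phi(|z|)) = 1.000000.
Step 6: alpha = 0.1. fail to reject H0.

R = 6, z = 0.0000, p = 1.000000, fail to reject H0.
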